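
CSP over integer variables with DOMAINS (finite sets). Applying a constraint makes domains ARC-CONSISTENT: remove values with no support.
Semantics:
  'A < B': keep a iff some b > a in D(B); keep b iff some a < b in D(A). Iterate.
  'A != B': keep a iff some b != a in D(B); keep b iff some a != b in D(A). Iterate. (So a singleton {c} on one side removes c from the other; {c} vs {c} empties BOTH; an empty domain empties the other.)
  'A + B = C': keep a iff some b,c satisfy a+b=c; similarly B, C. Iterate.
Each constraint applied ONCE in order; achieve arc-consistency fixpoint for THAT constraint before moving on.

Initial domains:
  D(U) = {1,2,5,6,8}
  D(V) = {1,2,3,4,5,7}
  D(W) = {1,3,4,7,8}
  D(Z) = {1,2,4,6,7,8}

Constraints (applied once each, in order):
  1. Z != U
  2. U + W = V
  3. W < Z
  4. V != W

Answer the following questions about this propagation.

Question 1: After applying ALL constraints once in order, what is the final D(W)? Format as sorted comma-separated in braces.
Answer: {1,3,4}

Derivation:
Constraint 1 (Z != U) on D(Z)={1,2,4,6,7,8} D(U)={1,2,5,6,8}: no change
Constraint 2 (U + W = V) on D(U)={1,2,5,6,8} D(W)={1,3,4,7,8} D(V)={1,2,3,4,5,7}: U {1,2,5,6,8}->{1,2,6}; W {1,3,4,7,8}->{1,3,4}; V {1,2,3,4,5,7}->{2,3,4,5,7}
Constraint 3 (W < Z) on D(W)={1,3,4} D(Z)={1,2,4,6,7,8}: Z {1,2,4,6,7,8}->{2,4,6,7,8}
Constraint 4 (V != W) on D(V)={2,3,4,5,7} D(W)={1,3,4}: no change
So after all 4 constraints: D(W) = {1,3,4}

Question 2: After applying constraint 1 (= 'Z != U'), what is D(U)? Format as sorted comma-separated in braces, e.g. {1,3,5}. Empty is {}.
Answer: {1,2,5,6,8}

Derivation:
Constraint 1 (Z != U) on D(Z)={1,2,4,6,7,8} D(U)={1,2,5,6,8}: no change
So after constraint 1: D(U) = {1,2,5,6,8}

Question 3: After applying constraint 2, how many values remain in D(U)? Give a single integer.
Constraint 1 (Z != U) on D(Z)={1,2,4,6,7,8} D(U)={1,2,5,6,8}: no change
Constraint 2 (U + W = V) on D(U)={1,2,5,6,8} D(W)={1,3,4,7,8} D(V)={1,2,3,4,5,7}: U {1,2,5,6,8}->{1,2,6}; W {1,3,4,7,8}->{1,3,4}; V {1,2,3,4,5,7}->{2,3,4,5,7}
So after constraint 2: D(U)={1,2,6}, size = 3

Answer: 3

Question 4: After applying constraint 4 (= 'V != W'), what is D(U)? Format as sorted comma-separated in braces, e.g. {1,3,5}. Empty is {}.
Answer: {1,2,6}

Derivation:
Constraint 1 (Z != U) on D(Z)={1,2,4,6,7,8} D(U)={1,2,5,6,8}: no change
Constraint 2 (U + W = V) on D(U)={1,2,5,6,8} D(W)={1,3,4,7,8} D(V)={1,2,3,4,5,7}: U {1,2,5,6,8}->{1,2,6}; W {1,3,4,7,8}->{1,3,4}; V {1,2,3,4,5,7}->{2,3,4,5,7}
Constraint 3 (W < Z) on D(W)={1,3,4} D(Z)={1,2,4,6,7,8}: Z {1,2,4,6,7,8}->{2,4,6,7,8}
Constraint 4 (V != W) on D(V)={2,3,4,5,7} D(W)={1,3,4}: no change
So after constraint 4: D(U) = {1,2,6}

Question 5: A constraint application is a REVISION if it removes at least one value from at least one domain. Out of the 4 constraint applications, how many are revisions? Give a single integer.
Answer: 2

Derivation:
Constraint 1 (Z != U) on D(Z)={1,2,4,6,7,8} D(U)={1,2,5,6,8}: no change => not a revision
Constraint 2 (U + W = V) on D(U)={1,2,5,6,8} D(W)={1,3,4,7,8} D(V)={1,2,3,4,5,7}: U {1,2,5,6,8}->{1,2,6}; W {1,3,4,7,8}->{1,3,4}; V {1,2,3,4,5,7}->{2,3,4,5,7} => REVISION
Constraint 3 (W < Z) on D(W)={1,3,4} D(Z)={1,2,4,6,7,8}: Z {1,2,4,6,7,8}->{2,4,6,7,8} => REVISION
Constraint 4 (V != W) on D(V)={2,3,4,5,7} D(W)={1,3,4}: no change => not a revision
Total revisions = 2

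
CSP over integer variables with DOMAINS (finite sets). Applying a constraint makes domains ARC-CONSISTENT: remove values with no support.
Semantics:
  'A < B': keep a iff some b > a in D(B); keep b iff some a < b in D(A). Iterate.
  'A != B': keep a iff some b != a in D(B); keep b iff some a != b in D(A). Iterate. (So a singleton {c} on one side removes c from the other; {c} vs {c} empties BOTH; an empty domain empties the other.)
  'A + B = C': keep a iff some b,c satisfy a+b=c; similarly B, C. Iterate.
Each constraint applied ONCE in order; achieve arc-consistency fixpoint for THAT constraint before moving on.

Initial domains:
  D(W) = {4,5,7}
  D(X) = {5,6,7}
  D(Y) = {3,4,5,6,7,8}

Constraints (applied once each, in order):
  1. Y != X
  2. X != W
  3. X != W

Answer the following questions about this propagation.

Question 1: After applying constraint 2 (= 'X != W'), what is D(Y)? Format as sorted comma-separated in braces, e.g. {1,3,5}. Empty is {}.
Answer: {3,4,5,6,7,8}

Derivation:
Constraint 1 (Y != X) on D(Y)={3,4,5,6,7,8} D(X)={5,6,7}: no change
Constraint 2 (X != W) on D(X)={5,6,7} D(W)={4,5,7}: no change
So after constraint 2: D(Y) = {3,4,5,6,7,8}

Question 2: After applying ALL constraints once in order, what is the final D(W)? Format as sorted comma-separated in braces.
Answer: {4,5,7}

Derivation:
Constraint 1 (Y != X) on D(Y)={3,4,5,6,7,8} D(X)={5,6,7}: no change
Constraint 2 (X != W) on D(X)={5,6,7} D(W)={4,5,7}: no change
Constraint 3 (X != W) on D(X)={5,6,7} D(W)={4,5,7}: no change
So after all 3 constraints: D(W) = {4,5,7}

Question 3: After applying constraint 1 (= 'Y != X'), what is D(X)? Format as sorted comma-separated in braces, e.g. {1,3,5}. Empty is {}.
Answer: {5,6,7}

Derivation:
Constraint 1 (Y != X) on D(Y)={3,4,5,6,7,8} D(X)={5,6,7}: no change
So after constraint 1: D(X) = {5,6,7}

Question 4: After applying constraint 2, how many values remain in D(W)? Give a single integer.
Answer: 3

Derivation:
Constraint 1 (Y != X) on D(Y)={3,4,5,6,7,8} D(X)={5,6,7}: no change
Constraint 2 (X != W) on D(X)={5,6,7} D(W)={4,5,7}: no change
So after constraint 2: D(W)={4,5,7}, size = 3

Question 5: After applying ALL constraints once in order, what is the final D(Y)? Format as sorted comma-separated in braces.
Answer: {3,4,5,6,7,8}

Derivation:
Constraint 1 (Y != X) on D(Y)={3,4,5,6,7,8} D(X)={5,6,7}: no change
Constraint 2 (X != W) on D(X)={5,6,7} D(W)={4,5,7}: no change
Constraint 3 (X != W) on D(X)={5,6,7} D(W)={4,5,7}: no change
So after all 3 constraints: D(Y) = {3,4,5,6,7,8}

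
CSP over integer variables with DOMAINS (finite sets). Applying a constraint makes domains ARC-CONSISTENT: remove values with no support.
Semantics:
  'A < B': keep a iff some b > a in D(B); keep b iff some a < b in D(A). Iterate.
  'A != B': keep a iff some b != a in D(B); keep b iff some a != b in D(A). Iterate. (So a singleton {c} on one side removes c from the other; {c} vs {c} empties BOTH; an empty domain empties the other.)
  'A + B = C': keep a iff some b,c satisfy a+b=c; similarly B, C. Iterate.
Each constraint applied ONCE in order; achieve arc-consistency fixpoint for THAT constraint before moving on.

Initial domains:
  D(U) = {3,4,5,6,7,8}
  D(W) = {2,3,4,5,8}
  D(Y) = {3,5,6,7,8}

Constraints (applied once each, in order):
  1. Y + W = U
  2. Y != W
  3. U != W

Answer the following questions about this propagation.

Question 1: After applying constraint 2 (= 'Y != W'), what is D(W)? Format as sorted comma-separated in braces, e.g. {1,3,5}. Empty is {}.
Answer: {2,3,4,5}

Derivation:
Constraint 1 (Y + W = U) on D(Y)={3,5,6,7,8} D(W)={2,3,4,5,8} D(U)={3,4,5,6,7,8}: Y {3,5,6,7,8}->{3,5,6}; W {2,3,4,5,8}->{2,3,4,5}; U {3,4,5,6,7,8}->{5,6,7,8}
Constraint 2 (Y != W) on D(Y)={3,5,6} D(W)={2,3,4,5}: no change
So after constraint 2: D(W) = {2,3,4,5}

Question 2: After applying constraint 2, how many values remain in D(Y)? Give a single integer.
Constraint 1 (Y + W = U) on D(Y)={3,5,6,7,8} D(W)={2,3,4,5,8} D(U)={3,4,5,6,7,8}: Y {3,5,6,7,8}->{3,5,6}; W {2,3,4,5,8}->{2,3,4,5}; U {3,4,5,6,7,8}->{5,6,7,8}
Constraint 2 (Y != W) on D(Y)={3,5,6} D(W)={2,3,4,5}: no change
So after constraint 2: D(Y)={3,5,6}, size = 3

Answer: 3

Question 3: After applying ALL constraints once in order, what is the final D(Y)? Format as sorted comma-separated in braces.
Constraint 1 (Y + W = U) on D(Y)={3,5,6,7,8} D(W)={2,3,4,5,8} D(U)={3,4,5,6,7,8}: Y {3,5,6,7,8}->{3,5,6}; W {2,3,4,5,8}->{2,3,4,5}; U {3,4,5,6,7,8}->{5,6,7,8}
Constraint 2 (Y != W) on D(Y)={3,5,6} D(W)={2,3,4,5}: no change
Constraint 3 (U != W) on D(U)={5,6,7,8} D(W)={2,3,4,5}: no change
So after all 3 constraints: D(Y) = {3,5,6}

Answer: {3,5,6}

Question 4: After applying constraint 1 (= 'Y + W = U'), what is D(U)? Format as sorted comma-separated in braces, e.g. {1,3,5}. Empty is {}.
Constraint 1 (Y + W = U) on D(Y)={3,5,6,7,8} D(W)={2,3,4,5,8} D(U)={3,4,5,6,7,8}: Y {3,5,6,7,8}->{3,5,6}; W {2,3,4,5,8}->{2,3,4,5}; U {3,4,5,6,7,8}->{5,6,7,8}
So after constraint 1: D(U) = {5,6,7,8}

Answer: {5,6,7,8}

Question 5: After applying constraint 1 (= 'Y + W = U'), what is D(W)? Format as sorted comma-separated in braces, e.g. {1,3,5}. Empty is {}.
Constraint 1 (Y + W = U) on D(Y)={3,5,6,7,8} D(W)={2,3,4,5,8} D(U)={3,4,5,6,7,8}: Y {3,5,6,7,8}->{3,5,6}; W {2,3,4,5,8}->{2,3,4,5}; U {3,4,5,6,7,8}->{5,6,7,8}
So after constraint 1: D(W) = {2,3,4,5}

Answer: {2,3,4,5}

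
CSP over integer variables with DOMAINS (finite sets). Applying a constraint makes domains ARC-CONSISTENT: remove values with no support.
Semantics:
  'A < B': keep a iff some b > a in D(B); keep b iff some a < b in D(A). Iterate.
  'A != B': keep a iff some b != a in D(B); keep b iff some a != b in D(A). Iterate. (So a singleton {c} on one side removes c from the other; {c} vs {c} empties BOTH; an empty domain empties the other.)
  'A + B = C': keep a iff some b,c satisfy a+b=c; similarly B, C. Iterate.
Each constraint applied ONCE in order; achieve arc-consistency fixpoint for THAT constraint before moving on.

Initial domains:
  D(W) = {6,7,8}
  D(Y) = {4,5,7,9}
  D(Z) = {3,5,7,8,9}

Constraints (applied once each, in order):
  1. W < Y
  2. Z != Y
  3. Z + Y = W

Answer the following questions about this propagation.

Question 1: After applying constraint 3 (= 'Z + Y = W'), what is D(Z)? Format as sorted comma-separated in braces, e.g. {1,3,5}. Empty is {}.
Constraint 1 (W < Y) on D(W)={6,7,8} D(Y)={4,5,7,9}: Y {4,5,7,9}->{7,9}
Constraint 2 (Z != Y) on D(Z)={3,5,7,8,9} D(Y)={7,9}: no change
Constraint 3 (Z + Y = W) on D(Z)={3,5,7,8,9} D(Y)={7,9} D(W)={6,7,8}: Z {3,5,7,8,9}->{}; Y {7,9}->{}; W {6,7,8}->{}
So after constraint 3: D(Z) = {}

Answer: {}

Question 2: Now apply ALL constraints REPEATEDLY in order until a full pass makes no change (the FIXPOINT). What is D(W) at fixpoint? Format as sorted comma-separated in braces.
pass 0 (initial): D(W)={6,7,8}
pass 1: W {6,7,8}->{}; Y {4,5,7,9}->{}; Z {3,5,7,8,9}->{}
pass 2: no change
Fixpoint after 2 passes: D(W) = {}

Answer: {}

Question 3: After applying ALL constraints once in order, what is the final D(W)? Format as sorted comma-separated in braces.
Answer: {}

Derivation:
Constraint 1 (W < Y) on D(W)={6,7,8} D(Y)={4,5,7,9}: Y {4,5,7,9}->{7,9}
Constraint 2 (Z != Y) on D(Z)={3,5,7,8,9} D(Y)={7,9}: no change
Constraint 3 (Z + Y = W) on D(Z)={3,5,7,8,9} D(Y)={7,9} D(W)={6,7,8}: Z {3,5,7,8,9}->{}; Y {7,9}->{}; W {6,7,8}->{}
So after all 3 constraints: D(W) = {}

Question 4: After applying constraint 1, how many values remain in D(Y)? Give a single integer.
Constraint 1 (W < Y) on D(W)={6,7,8} D(Y)={4,5,7,9}: Y {4,5,7,9}->{7,9}
So after constraint 1: D(Y)={7,9}, size = 2

Answer: 2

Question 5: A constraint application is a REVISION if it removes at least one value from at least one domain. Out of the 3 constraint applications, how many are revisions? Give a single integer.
Answer: 2

Derivation:
Constraint 1 (W < Y) on D(W)={6,7,8} D(Y)={4,5,7,9}: Y {4,5,7,9}->{7,9} => REVISION
Constraint 2 (Z != Y) on D(Z)={3,5,7,8,9} D(Y)={7,9}: no change => not a revision
Constraint 3 (Z + Y = W) on D(Z)={3,5,7,8,9} D(Y)={7,9} D(W)={6,7,8}: Z {3,5,7,8,9}->{}; Y {7,9}->{}; W {6,7,8}->{} => REVISION
Total revisions = 2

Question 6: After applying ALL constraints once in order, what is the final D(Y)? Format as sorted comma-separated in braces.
Answer: {}

Derivation:
Constraint 1 (W < Y) on D(W)={6,7,8} D(Y)={4,5,7,9}: Y {4,5,7,9}->{7,9}
Constraint 2 (Z != Y) on D(Z)={3,5,7,8,9} D(Y)={7,9}: no change
Constraint 3 (Z + Y = W) on D(Z)={3,5,7,8,9} D(Y)={7,9} D(W)={6,7,8}: Z {3,5,7,8,9}->{}; Y {7,9}->{}; W {6,7,8}->{}
So after all 3 constraints: D(Y) = {}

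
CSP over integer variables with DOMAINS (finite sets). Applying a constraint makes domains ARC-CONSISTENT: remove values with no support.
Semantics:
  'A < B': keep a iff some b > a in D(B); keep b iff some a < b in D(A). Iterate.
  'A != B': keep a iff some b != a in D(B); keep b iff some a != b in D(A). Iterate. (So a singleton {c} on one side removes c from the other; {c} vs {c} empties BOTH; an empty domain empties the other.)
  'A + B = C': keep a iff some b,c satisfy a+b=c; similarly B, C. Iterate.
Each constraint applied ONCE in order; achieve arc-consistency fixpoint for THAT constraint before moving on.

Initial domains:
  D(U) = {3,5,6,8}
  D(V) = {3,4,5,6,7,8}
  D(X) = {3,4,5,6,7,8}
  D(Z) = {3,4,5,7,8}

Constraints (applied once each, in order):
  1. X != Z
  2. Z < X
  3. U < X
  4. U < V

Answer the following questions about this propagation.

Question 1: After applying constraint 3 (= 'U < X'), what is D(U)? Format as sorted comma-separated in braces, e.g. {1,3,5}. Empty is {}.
Constraint 1 (X != Z) on D(X)={3,4,5,6,7,8} D(Z)={3,4,5,7,8}: no change
Constraint 2 (Z < X) on D(Z)={3,4,5,7,8} D(X)={3,4,5,6,7,8}: Z {3,4,5,7,8}->{3,4,5,7}; X {3,4,5,6,7,8}->{4,5,6,7,8}
Constraint 3 (U < X) on D(U)={3,5,6,8} D(X)={4,5,6,7,8}: U {3,5,6,8}->{3,5,6}
So after constraint 3: D(U) = {3,5,6}

Answer: {3,5,6}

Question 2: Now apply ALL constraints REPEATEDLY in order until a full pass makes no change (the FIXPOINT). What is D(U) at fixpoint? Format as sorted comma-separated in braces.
pass 0 (initial): D(U)={3,5,6,8}
pass 1: U {3,5,6,8}->{3,5,6}; V {3,4,5,6,7,8}->{4,5,6,7,8}; X {3,4,5,6,7,8}->{4,5,6,7,8}; Z {3,4,5,7,8}->{3,4,5,7}
pass 2: no change
Fixpoint after 2 passes: D(U) = {3,5,6}

Answer: {3,5,6}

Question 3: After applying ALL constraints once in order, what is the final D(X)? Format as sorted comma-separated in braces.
Answer: {4,5,6,7,8}

Derivation:
Constraint 1 (X != Z) on D(X)={3,4,5,6,7,8} D(Z)={3,4,5,7,8}: no change
Constraint 2 (Z < X) on D(Z)={3,4,5,7,8} D(X)={3,4,5,6,7,8}: Z {3,4,5,7,8}->{3,4,5,7}; X {3,4,5,6,7,8}->{4,5,6,7,8}
Constraint 3 (U < X) on D(U)={3,5,6,8} D(X)={4,5,6,7,8}: U {3,5,6,8}->{3,5,6}
Constraint 4 (U < V) on D(U)={3,5,6} D(V)={3,4,5,6,7,8}: V {3,4,5,6,7,8}->{4,5,6,7,8}
So after all 4 constraints: D(X) = {4,5,6,7,8}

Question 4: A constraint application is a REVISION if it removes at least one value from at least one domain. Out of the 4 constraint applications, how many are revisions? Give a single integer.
Answer: 3

Derivation:
Constraint 1 (X != Z) on D(X)={3,4,5,6,7,8} D(Z)={3,4,5,7,8}: no change => not a revision
Constraint 2 (Z < X) on D(Z)={3,4,5,7,8} D(X)={3,4,5,6,7,8}: Z {3,4,5,7,8}->{3,4,5,7}; X {3,4,5,6,7,8}->{4,5,6,7,8} => REVISION
Constraint 3 (U < X) on D(U)={3,5,6,8} D(X)={4,5,6,7,8}: U {3,5,6,8}->{3,5,6} => REVISION
Constraint 4 (U < V) on D(U)={3,5,6} D(V)={3,4,5,6,7,8}: V {3,4,5,6,7,8}->{4,5,6,7,8} => REVISION
Total revisions = 3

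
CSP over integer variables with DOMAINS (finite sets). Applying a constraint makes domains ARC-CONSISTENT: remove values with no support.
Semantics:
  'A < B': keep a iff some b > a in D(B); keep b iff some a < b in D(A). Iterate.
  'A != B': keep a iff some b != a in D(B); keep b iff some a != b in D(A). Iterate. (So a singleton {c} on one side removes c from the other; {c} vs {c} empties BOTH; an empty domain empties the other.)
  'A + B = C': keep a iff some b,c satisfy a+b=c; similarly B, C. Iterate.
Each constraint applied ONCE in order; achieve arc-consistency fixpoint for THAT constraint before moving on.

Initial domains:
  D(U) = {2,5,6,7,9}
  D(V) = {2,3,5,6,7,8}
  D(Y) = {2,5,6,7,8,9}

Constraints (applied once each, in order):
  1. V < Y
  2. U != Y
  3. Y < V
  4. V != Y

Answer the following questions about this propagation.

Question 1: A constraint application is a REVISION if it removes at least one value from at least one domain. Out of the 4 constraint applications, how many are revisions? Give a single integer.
Answer: 2

Derivation:
Constraint 1 (V < Y) on D(V)={2,3,5,6,7,8} D(Y)={2,5,6,7,8,9}: Y {2,5,6,7,8,9}->{5,6,7,8,9} => REVISION
Constraint 2 (U != Y) on D(U)={2,5,6,7,9} D(Y)={5,6,7,8,9}: no change => not a revision
Constraint 3 (Y < V) on D(Y)={5,6,7,8,9} D(V)={2,3,5,6,7,8}: Y {5,6,7,8,9}->{5,6,7}; V {2,3,5,6,7,8}->{6,7,8} => REVISION
Constraint 4 (V != Y) on D(V)={6,7,8} D(Y)={5,6,7}: no change => not a revision
Total revisions = 2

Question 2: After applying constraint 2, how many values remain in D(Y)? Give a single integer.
Answer: 5

Derivation:
Constraint 1 (V < Y) on D(V)={2,3,5,6,7,8} D(Y)={2,5,6,7,8,9}: Y {2,5,6,7,8,9}->{5,6,7,8,9}
Constraint 2 (U != Y) on D(U)={2,5,6,7,9} D(Y)={5,6,7,8,9}: no change
So after constraint 2: D(Y)={5,6,7,8,9}, size = 5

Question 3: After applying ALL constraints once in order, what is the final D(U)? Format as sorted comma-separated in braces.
Constraint 1 (V < Y) on D(V)={2,3,5,6,7,8} D(Y)={2,5,6,7,8,9}: Y {2,5,6,7,8,9}->{5,6,7,8,9}
Constraint 2 (U != Y) on D(U)={2,5,6,7,9} D(Y)={5,6,7,8,9}: no change
Constraint 3 (Y < V) on D(Y)={5,6,7,8,9} D(V)={2,3,5,6,7,8}: Y {5,6,7,8,9}->{5,6,7}; V {2,3,5,6,7,8}->{6,7,8}
Constraint 4 (V != Y) on D(V)={6,7,8} D(Y)={5,6,7}: no change
So after all 4 constraints: D(U) = {2,5,6,7,9}

Answer: {2,5,6,7,9}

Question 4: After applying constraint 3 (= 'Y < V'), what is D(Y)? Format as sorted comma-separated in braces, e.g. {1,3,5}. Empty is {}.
Constraint 1 (V < Y) on D(V)={2,3,5,6,7,8} D(Y)={2,5,6,7,8,9}: Y {2,5,6,7,8,9}->{5,6,7,8,9}
Constraint 2 (U != Y) on D(U)={2,5,6,7,9} D(Y)={5,6,7,8,9}: no change
Constraint 3 (Y < V) on D(Y)={5,6,7,8,9} D(V)={2,3,5,6,7,8}: Y {5,6,7,8,9}->{5,6,7}; V {2,3,5,6,7,8}->{6,7,8}
So after constraint 3: D(Y) = {5,6,7}

Answer: {5,6,7}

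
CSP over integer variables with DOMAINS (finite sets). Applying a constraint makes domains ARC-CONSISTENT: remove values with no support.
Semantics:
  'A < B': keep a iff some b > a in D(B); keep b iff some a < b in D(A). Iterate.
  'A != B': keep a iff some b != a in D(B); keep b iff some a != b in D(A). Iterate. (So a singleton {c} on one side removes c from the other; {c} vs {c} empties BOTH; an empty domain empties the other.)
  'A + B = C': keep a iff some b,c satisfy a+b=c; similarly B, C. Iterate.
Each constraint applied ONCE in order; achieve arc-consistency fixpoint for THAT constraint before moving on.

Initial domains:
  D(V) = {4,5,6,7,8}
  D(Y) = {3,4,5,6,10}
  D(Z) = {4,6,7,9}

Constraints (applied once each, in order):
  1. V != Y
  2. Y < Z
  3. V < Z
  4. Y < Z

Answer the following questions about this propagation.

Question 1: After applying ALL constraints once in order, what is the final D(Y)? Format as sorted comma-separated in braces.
Constraint 1 (V != Y) on D(V)={4,5,6,7,8} D(Y)={3,4,5,6,10}: no change
Constraint 2 (Y < Z) on D(Y)={3,4,5,6,10} D(Z)={4,6,7,9}: Y {3,4,5,6,10}->{3,4,5,6}
Constraint 3 (V < Z) on D(V)={4,5,6,7,8} D(Z)={4,6,7,9}: Z {4,6,7,9}->{6,7,9}
Constraint 4 (Y < Z) on D(Y)={3,4,5,6} D(Z)={6,7,9}: no change
So after all 4 constraints: D(Y) = {3,4,5,6}

Answer: {3,4,5,6}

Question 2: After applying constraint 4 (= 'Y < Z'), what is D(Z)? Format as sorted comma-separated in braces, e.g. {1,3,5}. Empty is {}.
Constraint 1 (V != Y) on D(V)={4,5,6,7,8} D(Y)={3,4,5,6,10}: no change
Constraint 2 (Y < Z) on D(Y)={3,4,5,6,10} D(Z)={4,6,7,9}: Y {3,4,5,6,10}->{3,4,5,6}
Constraint 3 (V < Z) on D(V)={4,5,6,7,8} D(Z)={4,6,7,9}: Z {4,6,7,9}->{6,7,9}
Constraint 4 (Y < Z) on D(Y)={3,4,5,6} D(Z)={6,7,9}: no change
So after constraint 4: D(Z) = {6,7,9}

Answer: {6,7,9}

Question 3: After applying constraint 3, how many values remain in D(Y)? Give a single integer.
Constraint 1 (V != Y) on D(V)={4,5,6,7,8} D(Y)={3,4,5,6,10}: no change
Constraint 2 (Y < Z) on D(Y)={3,4,5,6,10} D(Z)={4,6,7,9}: Y {3,4,5,6,10}->{3,4,5,6}
Constraint 3 (V < Z) on D(V)={4,5,6,7,8} D(Z)={4,6,7,9}: Z {4,6,7,9}->{6,7,9}
So after constraint 3: D(Y)={3,4,5,6}, size = 4

Answer: 4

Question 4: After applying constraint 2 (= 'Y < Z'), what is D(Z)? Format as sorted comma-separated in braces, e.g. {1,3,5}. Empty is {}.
Constraint 1 (V != Y) on D(V)={4,5,6,7,8} D(Y)={3,4,5,6,10}: no change
Constraint 2 (Y < Z) on D(Y)={3,4,5,6,10} D(Z)={4,6,7,9}: Y {3,4,5,6,10}->{3,4,5,6}
So after constraint 2: D(Z) = {4,6,7,9}

Answer: {4,6,7,9}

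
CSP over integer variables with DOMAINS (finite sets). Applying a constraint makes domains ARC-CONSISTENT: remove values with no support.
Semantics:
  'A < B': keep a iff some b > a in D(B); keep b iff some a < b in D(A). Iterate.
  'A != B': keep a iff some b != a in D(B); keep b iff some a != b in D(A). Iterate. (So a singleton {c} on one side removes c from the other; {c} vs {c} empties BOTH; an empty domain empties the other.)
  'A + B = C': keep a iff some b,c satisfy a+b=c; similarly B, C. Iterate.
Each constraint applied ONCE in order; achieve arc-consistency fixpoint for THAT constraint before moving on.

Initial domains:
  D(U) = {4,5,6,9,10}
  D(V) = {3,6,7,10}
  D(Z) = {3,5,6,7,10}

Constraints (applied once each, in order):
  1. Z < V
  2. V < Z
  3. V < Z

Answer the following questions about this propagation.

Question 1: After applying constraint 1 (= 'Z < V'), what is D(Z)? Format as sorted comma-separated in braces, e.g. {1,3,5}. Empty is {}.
Constraint 1 (Z < V) on D(Z)={3,5,6,7,10} D(V)={3,6,7,10}: Z {3,5,6,7,10}->{3,5,6,7}; V {3,6,7,10}->{6,7,10}
So after constraint 1: D(Z) = {3,5,6,7}

Answer: {3,5,6,7}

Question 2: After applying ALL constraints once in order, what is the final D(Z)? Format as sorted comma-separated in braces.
Answer: {7}

Derivation:
Constraint 1 (Z < V) on D(Z)={3,5,6,7,10} D(V)={3,6,7,10}: Z {3,5,6,7,10}->{3,5,6,7}; V {3,6,7,10}->{6,7,10}
Constraint 2 (V < Z) on D(V)={6,7,10} D(Z)={3,5,6,7}: V {6,7,10}->{6}; Z {3,5,6,7}->{7}
Constraint 3 (V < Z) on D(V)={6} D(Z)={7}: no change
So after all 3 constraints: D(Z) = {7}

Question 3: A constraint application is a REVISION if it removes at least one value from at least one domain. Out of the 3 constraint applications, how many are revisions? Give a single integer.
Answer: 2

Derivation:
Constraint 1 (Z < V) on D(Z)={3,5,6,7,10} D(V)={3,6,7,10}: Z {3,5,6,7,10}->{3,5,6,7}; V {3,6,7,10}->{6,7,10} => REVISION
Constraint 2 (V < Z) on D(V)={6,7,10} D(Z)={3,5,6,7}: V {6,7,10}->{6}; Z {3,5,6,7}->{7} => REVISION
Constraint 3 (V < Z) on D(V)={6} D(Z)={7}: no change => not a revision
Total revisions = 2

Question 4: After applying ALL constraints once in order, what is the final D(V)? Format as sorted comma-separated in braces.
Answer: {6}

Derivation:
Constraint 1 (Z < V) on D(Z)={3,5,6,7,10} D(V)={3,6,7,10}: Z {3,5,6,7,10}->{3,5,6,7}; V {3,6,7,10}->{6,7,10}
Constraint 2 (V < Z) on D(V)={6,7,10} D(Z)={3,5,6,7}: V {6,7,10}->{6}; Z {3,5,6,7}->{7}
Constraint 3 (V < Z) on D(V)={6} D(Z)={7}: no change
So after all 3 constraints: D(V) = {6}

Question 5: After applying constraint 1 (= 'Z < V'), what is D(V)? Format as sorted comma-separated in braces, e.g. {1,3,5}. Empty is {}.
Constraint 1 (Z < V) on D(Z)={3,5,6,7,10} D(V)={3,6,7,10}: Z {3,5,6,7,10}->{3,5,6,7}; V {3,6,7,10}->{6,7,10}
So after constraint 1: D(V) = {6,7,10}

Answer: {6,7,10}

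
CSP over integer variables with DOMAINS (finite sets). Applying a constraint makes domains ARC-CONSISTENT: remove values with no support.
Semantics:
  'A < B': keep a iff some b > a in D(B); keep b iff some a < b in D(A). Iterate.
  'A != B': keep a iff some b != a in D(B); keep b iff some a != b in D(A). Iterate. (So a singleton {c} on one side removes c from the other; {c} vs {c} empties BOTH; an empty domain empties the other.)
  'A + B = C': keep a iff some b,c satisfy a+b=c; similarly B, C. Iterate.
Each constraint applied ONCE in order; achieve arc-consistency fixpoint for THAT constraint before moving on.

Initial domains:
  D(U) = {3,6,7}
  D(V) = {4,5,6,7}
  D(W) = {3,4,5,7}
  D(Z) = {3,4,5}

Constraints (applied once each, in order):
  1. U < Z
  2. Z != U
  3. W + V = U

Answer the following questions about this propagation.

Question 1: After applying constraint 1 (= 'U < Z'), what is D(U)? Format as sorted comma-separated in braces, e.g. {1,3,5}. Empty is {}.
Answer: {3}

Derivation:
Constraint 1 (U < Z) on D(U)={3,6,7} D(Z)={3,4,5}: U {3,6,7}->{3}; Z {3,4,5}->{4,5}
So after constraint 1: D(U) = {3}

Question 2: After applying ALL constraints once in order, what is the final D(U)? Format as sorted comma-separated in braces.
Constraint 1 (U < Z) on D(U)={3,6,7} D(Z)={3,4,5}: U {3,6,7}->{3}; Z {3,4,5}->{4,5}
Constraint 2 (Z != U) on D(Z)={4,5} D(U)={3}: no change
Constraint 3 (W + V = U) on D(W)={3,4,5,7} D(V)={4,5,6,7} D(U)={3}: W {3,4,5,7}->{}; V {4,5,6,7}->{}; U {3}->{}
So after all 3 constraints: D(U) = {}

Answer: {}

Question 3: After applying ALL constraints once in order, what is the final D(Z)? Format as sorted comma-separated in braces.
Answer: {4,5}

Derivation:
Constraint 1 (U < Z) on D(U)={3,6,7} D(Z)={3,4,5}: U {3,6,7}->{3}; Z {3,4,5}->{4,5}
Constraint 2 (Z != U) on D(Z)={4,5} D(U)={3}: no change
Constraint 3 (W + V = U) on D(W)={3,4,5,7} D(V)={4,5,6,7} D(U)={3}: W {3,4,5,7}->{}; V {4,5,6,7}->{}; U {3}->{}
So after all 3 constraints: D(Z) = {4,5}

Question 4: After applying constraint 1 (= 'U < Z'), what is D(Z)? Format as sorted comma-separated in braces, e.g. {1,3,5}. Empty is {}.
Answer: {4,5}

Derivation:
Constraint 1 (U < Z) on D(U)={3,6,7} D(Z)={3,4,5}: U {3,6,7}->{3}; Z {3,4,5}->{4,5}
So after constraint 1: D(Z) = {4,5}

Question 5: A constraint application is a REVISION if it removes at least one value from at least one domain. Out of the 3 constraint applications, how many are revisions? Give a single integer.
Answer: 2

Derivation:
Constraint 1 (U < Z) on D(U)={3,6,7} D(Z)={3,4,5}: U {3,6,7}->{3}; Z {3,4,5}->{4,5} => REVISION
Constraint 2 (Z != U) on D(Z)={4,5} D(U)={3}: no change => not a revision
Constraint 3 (W + V = U) on D(W)={3,4,5,7} D(V)={4,5,6,7} D(U)={3}: W {3,4,5,7}->{}; V {4,5,6,7}->{}; U {3}->{} => REVISION
Total revisions = 2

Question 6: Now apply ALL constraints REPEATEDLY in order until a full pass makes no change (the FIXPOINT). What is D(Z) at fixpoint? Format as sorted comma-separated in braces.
Answer: {}

Derivation:
pass 0 (initial): D(Z)={3,4,5}
pass 1: U {3,6,7}->{}; V {4,5,6,7}->{}; W {3,4,5,7}->{}; Z {3,4,5}->{4,5}
pass 2: Z {4,5}->{}
pass 3: no change
Fixpoint after 3 passes: D(Z) = {}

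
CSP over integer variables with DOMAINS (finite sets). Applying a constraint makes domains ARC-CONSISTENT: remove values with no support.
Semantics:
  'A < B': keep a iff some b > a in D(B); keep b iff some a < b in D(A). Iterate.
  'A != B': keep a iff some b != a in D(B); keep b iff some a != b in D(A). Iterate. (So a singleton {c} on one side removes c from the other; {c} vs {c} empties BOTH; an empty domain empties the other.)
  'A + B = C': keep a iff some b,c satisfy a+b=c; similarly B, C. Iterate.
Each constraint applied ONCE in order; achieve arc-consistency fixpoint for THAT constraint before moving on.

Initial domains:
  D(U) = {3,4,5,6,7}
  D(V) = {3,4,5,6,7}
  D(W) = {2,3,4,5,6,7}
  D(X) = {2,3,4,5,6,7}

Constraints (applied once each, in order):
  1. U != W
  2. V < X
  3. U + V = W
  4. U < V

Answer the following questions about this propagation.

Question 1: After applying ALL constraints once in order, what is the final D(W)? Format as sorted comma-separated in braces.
Answer: {6,7}

Derivation:
Constraint 1 (U != W) on D(U)={3,4,5,6,7} D(W)={2,3,4,5,6,7}: no change
Constraint 2 (V < X) on D(V)={3,4,5,6,7} D(X)={2,3,4,5,6,7}: V {3,4,5,6,7}->{3,4,5,6}; X {2,3,4,5,6,7}->{4,5,6,7}
Constraint 3 (U + V = W) on D(U)={3,4,5,6,7} D(V)={3,4,5,6} D(W)={2,3,4,5,6,7}: U {3,4,5,6,7}->{3,4}; V {3,4,5,6}->{3,4}; W {2,3,4,5,6,7}->{6,7}
Constraint 4 (U < V) on D(U)={3,4} D(V)={3,4}: U {3,4}->{3}; V {3,4}->{4}
So after all 4 constraints: D(W) = {6,7}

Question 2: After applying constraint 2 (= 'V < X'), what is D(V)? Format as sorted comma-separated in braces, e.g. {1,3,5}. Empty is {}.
Constraint 1 (U != W) on D(U)={3,4,5,6,7} D(W)={2,3,4,5,6,7}: no change
Constraint 2 (V < X) on D(V)={3,4,5,6,7} D(X)={2,3,4,5,6,7}: V {3,4,5,6,7}->{3,4,5,6}; X {2,3,4,5,6,7}->{4,5,6,7}
So after constraint 2: D(V) = {3,4,5,6}

Answer: {3,4,5,6}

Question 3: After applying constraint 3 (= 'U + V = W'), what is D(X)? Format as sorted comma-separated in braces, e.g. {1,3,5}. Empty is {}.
Constraint 1 (U != W) on D(U)={3,4,5,6,7} D(W)={2,3,4,5,6,7}: no change
Constraint 2 (V < X) on D(V)={3,4,5,6,7} D(X)={2,3,4,5,6,7}: V {3,4,5,6,7}->{3,4,5,6}; X {2,3,4,5,6,7}->{4,5,6,7}
Constraint 3 (U + V = W) on D(U)={3,4,5,6,7} D(V)={3,4,5,6} D(W)={2,3,4,5,6,7}: U {3,4,5,6,7}->{3,4}; V {3,4,5,6}->{3,4}; W {2,3,4,5,6,7}->{6,7}
So after constraint 3: D(X) = {4,5,6,7}

Answer: {4,5,6,7}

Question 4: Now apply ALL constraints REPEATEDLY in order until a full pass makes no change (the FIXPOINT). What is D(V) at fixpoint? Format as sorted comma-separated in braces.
pass 0 (initial): D(V)={3,4,5,6,7}
pass 1: U {3,4,5,6,7}->{3}; V {3,4,5,6,7}->{4}; W {2,3,4,5,6,7}->{6,7}; X {2,3,4,5,6,7}->{4,5,6,7}
pass 2: W {6,7}->{7}; X {4,5,6,7}->{5,6,7}
pass 3: no change
Fixpoint after 3 passes: D(V) = {4}

Answer: {4}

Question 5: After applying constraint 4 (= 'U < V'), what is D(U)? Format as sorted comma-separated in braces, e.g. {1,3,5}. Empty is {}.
Constraint 1 (U != W) on D(U)={3,4,5,6,7} D(W)={2,3,4,5,6,7}: no change
Constraint 2 (V < X) on D(V)={3,4,5,6,7} D(X)={2,3,4,5,6,7}: V {3,4,5,6,7}->{3,4,5,6}; X {2,3,4,5,6,7}->{4,5,6,7}
Constraint 3 (U + V = W) on D(U)={3,4,5,6,7} D(V)={3,4,5,6} D(W)={2,3,4,5,6,7}: U {3,4,5,6,7}->{3,4}; V {3,4,5,6}->{3,4}; W {2,3,4,5,6,7}->{6,7}
Constraint 4 (U < V) on D(U)={3,4} D(V)={3,4}: U {3,4}->{3}; V {3,4}->{4}
So after constraint 4: D(U) = {3}

Answer: {3}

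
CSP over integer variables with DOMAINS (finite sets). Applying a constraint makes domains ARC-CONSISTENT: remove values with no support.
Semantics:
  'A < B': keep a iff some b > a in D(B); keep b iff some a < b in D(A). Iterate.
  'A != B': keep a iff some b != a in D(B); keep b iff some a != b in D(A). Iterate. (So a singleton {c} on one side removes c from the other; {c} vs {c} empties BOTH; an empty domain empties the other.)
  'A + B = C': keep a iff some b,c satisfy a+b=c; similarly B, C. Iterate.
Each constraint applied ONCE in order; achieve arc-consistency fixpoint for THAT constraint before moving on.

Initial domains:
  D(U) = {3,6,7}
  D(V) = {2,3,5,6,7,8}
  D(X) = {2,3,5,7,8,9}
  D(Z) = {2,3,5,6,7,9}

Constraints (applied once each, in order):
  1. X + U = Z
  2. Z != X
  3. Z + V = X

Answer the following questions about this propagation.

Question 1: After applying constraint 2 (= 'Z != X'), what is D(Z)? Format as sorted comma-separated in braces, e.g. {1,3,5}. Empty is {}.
Answer: {5,6,9}

Derivation:
Constraint 1 (X + U = Z) on D(X)={2,3,5,7,8,9} D(U)={3,6,7} D(Z)={2,3,5,6,7,9}: X {2,3,5,7,8,9}->{2,3}; Z {2,3,5,6,7,9}->{5,6,9}
Constraint 2 (Z != X) on D(Z)={5,6,9} D(X)={2,3}: no change
So after constraint 2: D(Z) = {5,6,9}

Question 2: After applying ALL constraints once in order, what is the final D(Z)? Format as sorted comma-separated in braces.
Constraint 1 (X + U = Z) on D(X)={2,3,5,7,8,9} D(U)={3,6,7} D(Z)={2,3,5,6,7,9}: X {2,3,5,7,8,9}->{2,3}; Z {2,3,5,6,7,9}->{5,6,9}
Constraint 2 (Z != X) on D(Z)={5,6,9} D(X)={2,3}: no change
Constraint 3 (Z + V = X) on D(Z)={5,6,9} D(V)={2,3,5,6,7,8} D(X)={2,3}: Z {5,6,9}->{}; V {2,3,5,6,7,8}->{}; X {2,3}->{}
So after all 3 constraints: D(Z) = {}

Answer: {}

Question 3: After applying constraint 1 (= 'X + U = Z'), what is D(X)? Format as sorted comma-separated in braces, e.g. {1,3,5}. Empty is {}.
Constraint 1 (X + U = Z) on D(X)={2,3,5,7,8,9} D(U)={3,6,7} D(Z)={2,3,5,6,7,9}: X {2,3,5,7,8,9}->{2,3}; Z {2,3,5,6,7,9}->{5,6,9}
So after constraint 1: D(X) = {2,3}

Answer: {2,3}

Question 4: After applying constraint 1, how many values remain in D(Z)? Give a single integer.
Constraint 1 (X + U = Z) on D(X)={2,3,5,7,8,9} D(U)={3,6,7} D(Z)={2,3,5,6,7,9}: X {2,3,5,7,8,9}->{2,3}; Z {2,3,5,6,7,9}->{5,6,9}
So after constraint 1: D(Z)={5,6,9}, size = 3

Answer: 3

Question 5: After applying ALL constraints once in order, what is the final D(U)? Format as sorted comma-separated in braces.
Answer: {3,6,7}

Derivation:
Constraint 1 (X + U = Z) on D(X)={2,3,5,7,8,9} D(U)={3,6,7} D(Z)={2,3,5,6,7,9}: X {2,3,5,7,8,9}->{2,3}; Z {2,3,5,6,7,9}->{5,6,9}
Constraint 2 (Z != X) on D(Z)={5,6,9} D(X)={2,3}: no change
Constraint 3 (Z + V = X) on D(Z)={5,6,9} D(V)={2,3,5,6,7,8} D(X)={2,3}: Z {5,6,9}->{}; V {2,3,5,6,7,8}->{}; X {2,3}->{}
So after all 3 constraints: D(U) = {3,6,7}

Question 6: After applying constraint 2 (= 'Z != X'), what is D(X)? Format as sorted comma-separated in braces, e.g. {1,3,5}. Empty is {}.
Constraint 1 (X + U = Z) on D(X)={2,3,5,7,8,9} D(U)={3,6,7} D(Z)={2,3,5,6,7,9}: X {2,3,5,7,8,9}->{2,3}; Z {2,3,5,6,7,9}->{5,6,9}
Constraint 2 (Z != X) on D(Z)={5,6,9} D(X)={2,3}: no change
So after constraint 2: D(X) = {2,3}

Answer: {2,3}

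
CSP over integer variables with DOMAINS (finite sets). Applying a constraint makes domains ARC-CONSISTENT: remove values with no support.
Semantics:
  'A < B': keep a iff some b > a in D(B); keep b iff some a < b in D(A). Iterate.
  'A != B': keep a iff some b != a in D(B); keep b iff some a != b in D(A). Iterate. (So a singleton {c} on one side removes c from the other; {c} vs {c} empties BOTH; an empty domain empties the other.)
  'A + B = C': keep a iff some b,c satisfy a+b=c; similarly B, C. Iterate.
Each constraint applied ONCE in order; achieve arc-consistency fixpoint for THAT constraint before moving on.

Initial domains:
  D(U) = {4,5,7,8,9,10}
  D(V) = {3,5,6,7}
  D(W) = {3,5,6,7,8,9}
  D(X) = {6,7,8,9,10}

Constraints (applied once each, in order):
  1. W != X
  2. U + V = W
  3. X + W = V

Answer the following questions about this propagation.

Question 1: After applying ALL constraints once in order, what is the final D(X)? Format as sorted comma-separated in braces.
Constraint 1 (W != X) on D(W)={3,5,6,7,8,9} D(X)={6,7,8,9,10}: no change
Constraint 2 (U + V = W) on D(U)={4,5,7,8,9,10} D(V)={3,5,6,7} D(W)={3,5,6,7,8,9}: U {4,5,7,8,9,10}->{4,5}; V {3,5,6,7}->{3,5}; W {3,5,6,7,8,9}->{7,8,9}
Constraint 3 (X + W = V) on D(X)={6,7,8,9,10} D(W)={7,8,9} D(V)={3,5}: X {6,7,8,9,10}->{}; W {7,8,9}->{}; V {3,5}->{}
So after all 3 constraints: D(X) = {}

Answer: {}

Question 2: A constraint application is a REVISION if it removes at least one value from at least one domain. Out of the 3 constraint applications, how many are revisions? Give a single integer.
Answer: 2

Derivation:
Constraint 1 (W != X) on D(W)={3,5,6,7,8,9} D(X)={6,7,8,9,10}: no change => not a revision
Constraint 2 (U + V = W) on D(U)={4,5,7,8,9,10} D(V)={3,5,6,7} D(W)={3,5,6,7,8,9}: U {4,5,7,8,9,10}->{4,5}; V {3,5,6,7}->{3,5}; W {3,5,6,7,8,9}->{7,8,9} => REVISION
Constraint 3 (X + W = V) on D(X)={6,7,8,9,10} D(W)={7,8,9} D(V)={3,5}: X {6,7,8,9,10}->{}; W {7,8,9}->{}; V {3,5}->{} => REVISION
Total revisions = 2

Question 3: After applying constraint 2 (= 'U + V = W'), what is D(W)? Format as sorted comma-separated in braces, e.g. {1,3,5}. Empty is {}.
Answer: {7,8,9}

Derivation:
Constraint 1 (W != X) on D(W)={3,5,6,7,8,9} D(X)={6,7,8,9,10}: no change
Constraint 2 (U + V = W) on D(U)={4,5,7,8,9,10} D(V)={3,5,6,7} D(W)={3,5,6,7,8,9}: U {4,5,7,8,9,10}->{4,5}; V {3,5,6,7}->{3,5}; W {3,5,6,7,8,9}->{7,8,9}
So after constraint 2: D(W) = {7,8,9}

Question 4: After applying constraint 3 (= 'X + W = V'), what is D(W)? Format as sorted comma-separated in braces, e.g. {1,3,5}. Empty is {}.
Answer: {}

Derivation:
Constraint 1 (W != X) on D(W)={3,5,6,7,8,9} D(X)={6,7,8,9,10}: no change
Constraint 2 (U + V = W) on D(U)={4,5,7,8,9,10} D(V)={3,5,6,7} D(W)={3,5,6,7,8,9}: U {4,5,7,8,9,10}->{4,5}; V {3,5,6,7}->{3,5}; W {3,5,6,7,8,9}->{7,8,9}
Constraint 3 (X + W = V) on D(X)={6,7,8,9,10} D(W)={7,8,9} D(V)={3,5}: X {6,7,8,9,10}->{}; W {7,8,9}->{}; V {3,5}->{}
So after constraint 3: D(W) = {}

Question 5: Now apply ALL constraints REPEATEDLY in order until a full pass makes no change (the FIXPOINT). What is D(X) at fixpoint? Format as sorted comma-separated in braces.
Answer: {}

Derivation:
pass 0 (initial): D(X)={6,7,8,9,10}
pass 1: U {4,5,7,8,9,10}->{4,5}; V {3,5,6,7}->{}; W {3,5,6,7,8,9}->{}; X {6,7,8,9,10}->{}
pass 2: U {4,5}->{}
pass 3: no change
Fixpoint after 3 passes: D(X) = {}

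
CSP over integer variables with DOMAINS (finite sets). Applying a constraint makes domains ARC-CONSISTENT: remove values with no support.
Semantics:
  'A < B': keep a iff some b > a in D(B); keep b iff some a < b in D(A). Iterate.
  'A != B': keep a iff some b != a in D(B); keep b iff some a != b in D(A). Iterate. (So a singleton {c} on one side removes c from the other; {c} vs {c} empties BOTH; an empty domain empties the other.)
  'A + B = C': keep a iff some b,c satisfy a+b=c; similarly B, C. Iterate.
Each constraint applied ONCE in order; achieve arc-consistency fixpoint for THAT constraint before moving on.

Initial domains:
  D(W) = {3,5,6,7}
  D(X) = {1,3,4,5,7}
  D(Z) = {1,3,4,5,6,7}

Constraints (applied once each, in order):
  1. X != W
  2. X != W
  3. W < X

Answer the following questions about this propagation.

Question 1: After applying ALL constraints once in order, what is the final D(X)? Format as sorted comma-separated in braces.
Constraint 1 (X != W) on D(X)={1,3,4,5,7} D(W)={3,5,6,7}: no change
Constraint 2 (X != W) on D(X)={1,3,4,5,7} D(W)={3,5,6,7}: no change
Constraint 3 (W < X) on D(W)={3,5,6,7} D(X)={1,3,4,5,7}: W {3,5,6,7}->{3,5,6}; X {1,3,4,5,7}->{4,5,7}
So after all 3 constraints: D(X) = {4,5,7}

Answer: {4,5,7}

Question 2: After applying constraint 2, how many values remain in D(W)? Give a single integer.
Constraint 1 (X != W) on D(X)={1,3,4,5,7} D(W)={3,5,6,7}: no change
Constraint 2 (X != W) on D(X)={1,3,4,5,7} D(W)={3,5,6,7}: no change
So after constraint 2: D(W)={3,5,6,7}, size = 4

Answer: 4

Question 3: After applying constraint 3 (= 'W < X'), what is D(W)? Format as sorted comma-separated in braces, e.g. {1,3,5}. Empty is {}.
Answer: {3,5,6}

Derivation:
Constraint 1 (X != W) on D(X)={1,3,4,5,7} D(W)={3,5,6,7}: no change
Constraint 2 (X != W) on D(X)={1,3,4,5,7} D(W)={3,5,6,7}: no change
Constraint 3 (W < X) on D(W)={3,5,6,7} D(X)={1,3,4,5,7}: W {3,5,6,7}->{3,5,6}; X {1,3,4,5,7}->{4,5,7}
So after constraint 3: D(W) = {3,5,6}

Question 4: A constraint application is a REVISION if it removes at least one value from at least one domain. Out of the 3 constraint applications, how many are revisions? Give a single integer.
Constraint 1 (X != W) on D(X)={1,3,4,5,7} D(W)={3,5,6,7}: no change => not a revision
Constraint 2 (X != W) on D(X)={1,3,4,5,7} D(W)={3,5,6,7}: no change => not a revision
Constraint 3 (W < X) on D(W)={3,5,6,7} D(X)={1,3,4,5,7}: W {3,5,6,7}->{3,5,6}; X {1,3,4,5,7}->{4,5,7} => REVISION
Total revisions = 1

Answer: 1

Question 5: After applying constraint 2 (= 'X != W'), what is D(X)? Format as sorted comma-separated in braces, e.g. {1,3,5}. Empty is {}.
Constraint 1 (X != W) on D(X)={1,3,4,5,7} D(W)={3,5,6,7}: no change
Constraint 2 (X != W) on D(X)={1,3,4,5,7} D(W)={3,5,6,7}: no change
So after constraint 2: D(X) = {1,3,4,5,7}

Answer: {1,3,4,5,7}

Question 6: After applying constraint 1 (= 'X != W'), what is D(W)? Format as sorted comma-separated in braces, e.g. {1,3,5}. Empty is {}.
Constraint 1 (X != W) on D(X)={1,3,4,5,7} D(W)={3,5,6,7}: no change
So after constraint 1: D(W) = {3,5,6,7}

Answer: {3,5,6,7}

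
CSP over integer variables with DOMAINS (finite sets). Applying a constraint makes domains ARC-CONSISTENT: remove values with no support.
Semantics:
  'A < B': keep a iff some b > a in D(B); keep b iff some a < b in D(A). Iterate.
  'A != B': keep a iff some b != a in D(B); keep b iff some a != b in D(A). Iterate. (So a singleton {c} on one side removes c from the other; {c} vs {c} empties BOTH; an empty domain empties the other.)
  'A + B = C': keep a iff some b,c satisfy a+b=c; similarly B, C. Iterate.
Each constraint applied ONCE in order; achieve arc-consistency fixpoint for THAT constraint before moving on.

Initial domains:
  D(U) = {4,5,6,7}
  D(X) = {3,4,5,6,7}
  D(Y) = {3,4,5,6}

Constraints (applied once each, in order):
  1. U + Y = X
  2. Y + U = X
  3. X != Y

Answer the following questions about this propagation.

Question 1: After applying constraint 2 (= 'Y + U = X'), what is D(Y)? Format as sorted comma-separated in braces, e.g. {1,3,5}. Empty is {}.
Answer: {3}

Derivation:
Constraint 1 (U + Y = X) on D(U)={4,5,6,7} D(Y)={3,4,5,6} D(X)={3,4,5,6,7}: U {4,5,6,7}->{4}; Y {3,4,5,6}->{3}; X {3,4,5,6,7}->{7}
Constraint 2 (Y + U = X) on D(Y)={3} D(U)={4} D(X)={7}: no change
So after constraint 2: D(Y) = {3}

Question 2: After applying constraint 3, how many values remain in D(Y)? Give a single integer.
Answer: 1

Derivation:
Constraint 1 (U + Y = X) on D(U)={4,5,6,7} D(Y)={3,4,5,6} D(X)={3,4,5,6,7}: U {4,5,6,7}->{4}; Y {3,4,5,6}->{3}; X {3,4,5,6,7}->{7}
Constraint 2 (Y + U = X) on D(Y)={3} D(U)={4} D(X)={7}: no change
Constraint 3 (X != Y) on D(X)={7} D(Y)={3}: no change
So after constraint 3: D(Y)={3}, size = 1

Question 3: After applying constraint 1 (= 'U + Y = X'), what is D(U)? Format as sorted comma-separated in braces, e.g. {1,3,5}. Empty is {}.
Constraint 1 (U + Y = X) on D(U)={4,5,6,7} D(Y)={3,4,5,6} D(X)={3,4,5,6,7}: U {4,5,6,7}->{4}; Y {3,4,5,6}->{3}; X {3,4,5,6,7}->{7}
So after constraint 1: D(U) = {4}

Answer: {4}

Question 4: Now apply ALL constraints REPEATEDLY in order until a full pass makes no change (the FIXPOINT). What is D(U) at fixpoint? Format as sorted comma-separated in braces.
Answer: {4}

Derivation:
pass 0 (initial): D(U)={4,5,6,7}
pass 1: U {4,5,6,7}->{4}; X {3,4,5,6,7}->{7}; Y {3,4,5,6}->{3}
pass 2: no change
Fixpoint after 2 passes: D(U) = {4}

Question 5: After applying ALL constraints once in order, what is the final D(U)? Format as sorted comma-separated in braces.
Answer: {4}

Derivation:
Constraint 1 (U + Y = X) on D(U)={4,5,6,7} D(Y)={3,4,5,6} D(X)={3,4,5,6,7}: U {4,5,6,7}->{4}; Y {3,4,5,6}->{3}; X {3,4,5,6,7}->{7}
Constraint 2 (Y + U = X) on D(Y)={3} D(U)={4} D(X)={7}: no change
Constraint 3 (X != Y) on D(X)={7} D(Y)={3}: no change
So after all 3 constraints: D(U) = {4}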